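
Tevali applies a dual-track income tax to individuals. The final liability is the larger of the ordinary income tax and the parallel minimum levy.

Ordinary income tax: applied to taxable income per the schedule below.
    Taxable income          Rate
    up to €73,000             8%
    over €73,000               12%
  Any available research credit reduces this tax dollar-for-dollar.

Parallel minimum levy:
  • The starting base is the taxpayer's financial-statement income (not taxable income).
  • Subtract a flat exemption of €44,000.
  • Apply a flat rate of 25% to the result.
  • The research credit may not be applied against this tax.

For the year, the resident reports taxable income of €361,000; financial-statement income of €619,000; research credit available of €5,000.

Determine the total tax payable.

€143,750

Parallel minimum levy:
  Base (financial-statement income): €619,000
  Less exemption €44,000 → base €575,000
  €575,000 × 25% = €143,750

Ordinary income tax:
  €73,000 × 8% = €5,840
  €288,000 × 12% = €34,560
  → €40,400
  Less research credit €5,000 → €35,400

€143,750 > €35,400, so the parallel minimum levy is the binding amount.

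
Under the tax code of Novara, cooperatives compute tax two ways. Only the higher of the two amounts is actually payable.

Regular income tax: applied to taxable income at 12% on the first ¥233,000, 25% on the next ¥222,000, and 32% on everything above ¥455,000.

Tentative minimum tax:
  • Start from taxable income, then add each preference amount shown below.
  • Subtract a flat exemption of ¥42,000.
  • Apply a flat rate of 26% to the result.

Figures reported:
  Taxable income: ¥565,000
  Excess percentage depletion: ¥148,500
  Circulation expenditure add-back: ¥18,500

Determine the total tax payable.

Tentative minimum tax:
  Adjusted income: ¥565,000 + ¥148,500 + ¥18,500 = ¥732,000
  Less exemption ¥42,000 → base ¥690,000
  ¥690,000 × 26% = ¥179,400

Regular income tax:
  ¥233,000 × 12% = ¥27,960
  ¥222,000 × 25% = ¥55,500
  ¥110,000 × 32% = ¥35,200
  → ¥118,660

¥179,400 > ¥118,660, so the tentative minimum tax is the binding amount.

¥179,400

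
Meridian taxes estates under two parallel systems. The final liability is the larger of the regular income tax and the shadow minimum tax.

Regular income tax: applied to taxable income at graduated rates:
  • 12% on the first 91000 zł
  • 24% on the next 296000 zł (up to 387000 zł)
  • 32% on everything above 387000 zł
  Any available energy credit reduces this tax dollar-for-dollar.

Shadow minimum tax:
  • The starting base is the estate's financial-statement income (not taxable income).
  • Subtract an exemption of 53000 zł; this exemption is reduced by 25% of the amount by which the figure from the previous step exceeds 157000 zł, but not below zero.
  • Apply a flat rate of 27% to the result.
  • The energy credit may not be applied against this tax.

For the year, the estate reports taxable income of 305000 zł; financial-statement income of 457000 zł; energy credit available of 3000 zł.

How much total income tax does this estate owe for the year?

123390 zł

Shadow minimum tax:
  Base (financial-statement income): 457000 zł
  Exemption: 25% × (457000 zł − 157000 zł) = 75000 zł ≥ 53000 zł, so the exemption is fully phased out
  Base: 457000 zł − 0 zł = 457000 zł
  457000 zł × 27% = 123390 zł

Regular income tax:
  91000 zł × 12% = 10920 zł
  214000 zł × 24% = 51360 zł
  → 62280 zł
  Less energy credit 3000 zł → 59280 zł

123390 zł > 59280 zł, so the shadow minimum tax is the binding amount.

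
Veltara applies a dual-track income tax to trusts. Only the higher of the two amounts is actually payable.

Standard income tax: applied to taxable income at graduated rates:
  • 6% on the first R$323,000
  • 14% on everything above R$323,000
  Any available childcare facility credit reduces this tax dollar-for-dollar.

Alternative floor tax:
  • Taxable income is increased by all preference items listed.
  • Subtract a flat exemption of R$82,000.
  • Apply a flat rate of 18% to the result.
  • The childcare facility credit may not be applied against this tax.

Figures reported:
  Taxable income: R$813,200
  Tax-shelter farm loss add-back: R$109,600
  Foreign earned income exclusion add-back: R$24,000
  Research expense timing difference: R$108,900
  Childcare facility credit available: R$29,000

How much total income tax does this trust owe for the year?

R$175,266

Alternative floor tax:
  Adjusted income: R$813,200 + R$109,600 + R$24,000 + R$108,900 = R$1,055,700
  Less exemption R$82,000 → base R$973,700
  R$973,700 × 18% = R$175,266

Standard income tax:
  R$323,000 × 6% = R$19,380
  R$490,200 × 14% = R$68,628
  → R$88,008
  Less childcare facility credit R$29,000 → R$59,008

R$175,266 > R$59,008, so the alternative floor tax is the binding amount.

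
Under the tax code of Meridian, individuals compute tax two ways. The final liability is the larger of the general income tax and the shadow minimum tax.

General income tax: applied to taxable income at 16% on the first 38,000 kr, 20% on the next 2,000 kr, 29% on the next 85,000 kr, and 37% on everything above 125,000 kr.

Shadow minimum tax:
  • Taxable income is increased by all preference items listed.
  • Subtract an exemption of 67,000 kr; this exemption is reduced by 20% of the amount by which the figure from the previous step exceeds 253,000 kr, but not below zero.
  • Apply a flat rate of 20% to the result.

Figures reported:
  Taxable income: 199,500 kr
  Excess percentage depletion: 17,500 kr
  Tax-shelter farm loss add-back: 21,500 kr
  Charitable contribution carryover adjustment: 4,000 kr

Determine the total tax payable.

58,695 kr

General income tax:
  38,000 kr × 16% = 6,080 kr
  2,000 kr × 20% = 400 kr
  85,000 kr × 29% = 24,650 kr
  74,500 kr × 37% = 27,565 kr
  → 58,695 kr

Shadow minimum tax:
  Adjusted income: 199,500 kr + 17,500 kr + 21,500 kr + 4,000 kr = 242,500 kr
  Exemption: 242,500 kr ≤ 253,000 kr, so full 67,000 kr applies
  Base: 242,500 kr − 67,000 kr = 175,500 kr
  175,500 kr × 20% = 35,100 kr

58,695 kr > 35,100 kr, so the general income tax governs.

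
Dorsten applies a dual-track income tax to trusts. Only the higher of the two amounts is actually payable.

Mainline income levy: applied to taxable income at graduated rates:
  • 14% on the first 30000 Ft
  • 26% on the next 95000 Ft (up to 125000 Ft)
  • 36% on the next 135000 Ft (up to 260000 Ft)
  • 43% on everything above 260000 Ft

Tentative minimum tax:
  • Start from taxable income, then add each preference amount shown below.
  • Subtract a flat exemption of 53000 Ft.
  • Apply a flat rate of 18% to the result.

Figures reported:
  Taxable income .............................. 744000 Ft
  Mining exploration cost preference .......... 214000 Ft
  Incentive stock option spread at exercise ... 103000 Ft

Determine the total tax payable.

285620 Ft

Mainline income levy:
  30000 Ft × 14% = 4200 Ft
  95000 Ft × 26% = 24700 Ft
  135000 Ft × 36% = 48600 Ft
  484000 Ft × 43% = 208120 Ft
  → 285620 Ft

Tentative minimum tax:
  Adjusted income: 744000 Ft + 214000 Ft + 103000 Ft = 1061000 Ft
  Less exemption 53000 Ft → base 1008000 Ft
  1008000 Ft × 18% = 181440 Ft

285620 Ft > 181440 Ft, so the mainline income levy governs.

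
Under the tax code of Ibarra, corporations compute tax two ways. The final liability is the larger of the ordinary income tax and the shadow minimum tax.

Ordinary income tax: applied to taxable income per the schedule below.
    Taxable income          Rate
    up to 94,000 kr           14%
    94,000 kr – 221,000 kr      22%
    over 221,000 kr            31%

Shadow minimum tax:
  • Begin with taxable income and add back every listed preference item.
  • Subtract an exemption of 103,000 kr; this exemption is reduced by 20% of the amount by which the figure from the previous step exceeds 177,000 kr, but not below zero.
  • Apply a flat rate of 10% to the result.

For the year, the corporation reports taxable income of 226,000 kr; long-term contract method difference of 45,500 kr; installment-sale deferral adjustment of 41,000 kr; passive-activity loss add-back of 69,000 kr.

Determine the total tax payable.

42,650 kr

Shadow minimum tax:
  Adjusted income: 226,000 kr + 45,500 kr + 41,000 kr + 69,000 kr = 381,500 kr
  Exemption: 103,000 kr − 20% × (381,500 kr − 177,000 kr) = 103,000 kr − 40,900 kr = 62,100 kr
  Base: 381,500 kr − 62,100 kr = 319,400 kr
  319,400 kr × 10% = 31,940 kr

Ordinary income tax:
  94,000 kr × 14% = 13,160 kr
  127,000 kr × 22% = 27,940 kr
  5,000 kr × 31% = 1,550 kr
  → 42,650 kr

42,650 kr > 31,940 kr, so the ordinary income tax governs.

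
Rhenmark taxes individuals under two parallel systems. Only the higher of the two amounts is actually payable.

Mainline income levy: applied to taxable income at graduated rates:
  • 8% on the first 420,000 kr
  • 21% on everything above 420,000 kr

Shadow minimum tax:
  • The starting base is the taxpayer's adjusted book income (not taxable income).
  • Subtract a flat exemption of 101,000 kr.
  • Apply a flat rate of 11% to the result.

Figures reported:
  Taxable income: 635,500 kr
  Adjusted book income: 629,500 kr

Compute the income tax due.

78,855 kr

Shadow minimum tax:
  Base (adjusted book income): 629,500 kr
  Less exemption 101,000 kr → base 528,500 kr
  528,500 kr × 11% = 58,135 kr

Mainline income levy:
  420,000 kr × 8% = 33,600 kr
  215,500 kr × 21% = 45,255 kr
  → 78,855 kr

78,855 kr > 58,135 kr, so the mainline income levy governs.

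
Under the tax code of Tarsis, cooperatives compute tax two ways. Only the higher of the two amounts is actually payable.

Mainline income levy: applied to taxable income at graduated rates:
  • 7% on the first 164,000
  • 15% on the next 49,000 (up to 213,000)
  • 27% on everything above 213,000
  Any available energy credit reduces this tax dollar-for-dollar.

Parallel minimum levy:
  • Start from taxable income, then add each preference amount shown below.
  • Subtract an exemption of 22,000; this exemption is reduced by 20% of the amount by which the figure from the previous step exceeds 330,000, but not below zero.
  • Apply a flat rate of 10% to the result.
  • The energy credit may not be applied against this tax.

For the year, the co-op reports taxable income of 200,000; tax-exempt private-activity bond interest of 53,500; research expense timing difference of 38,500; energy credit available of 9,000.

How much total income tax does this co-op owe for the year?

Parallel minimum levy:
  Adjusted income: 200,000 + 53,500 + 38,500 = 292,000
  Exemption: 292,000 ≤ 330,000, so full 22,000 applies
  Base: 292,000 − 22,000 = 270,000
  270,000 × 10% = 27,000

Mainline income levy:
  164,000 × 7% = 11,480
  36,000 × 15% = 5,400
  → 16,880
  Less energy credit 9,000 → 7,880

27,000 > 7,880, so the parallel minimum levy is the binding amount.

27,000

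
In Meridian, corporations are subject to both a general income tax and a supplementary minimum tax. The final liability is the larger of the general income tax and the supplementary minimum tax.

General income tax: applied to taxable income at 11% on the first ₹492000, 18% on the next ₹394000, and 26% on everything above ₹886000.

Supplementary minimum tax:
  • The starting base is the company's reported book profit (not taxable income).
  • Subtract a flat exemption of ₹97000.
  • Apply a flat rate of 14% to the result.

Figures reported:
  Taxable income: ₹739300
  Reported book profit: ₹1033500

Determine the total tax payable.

₹131110

Supplementary minimum tax:
  Base (reported book profit): ₹1033500
  Less exemption ₹97000 → base ₹936500
  ₹936500 × 14% = ₹131110

General income tax:
  ₹492000 × 11% = ₹54120
  ₹247300 × 18% = ₹44514
  → ₹98634

₹131110 > ₹98634, so the supplementary minimum tax is the binding amount.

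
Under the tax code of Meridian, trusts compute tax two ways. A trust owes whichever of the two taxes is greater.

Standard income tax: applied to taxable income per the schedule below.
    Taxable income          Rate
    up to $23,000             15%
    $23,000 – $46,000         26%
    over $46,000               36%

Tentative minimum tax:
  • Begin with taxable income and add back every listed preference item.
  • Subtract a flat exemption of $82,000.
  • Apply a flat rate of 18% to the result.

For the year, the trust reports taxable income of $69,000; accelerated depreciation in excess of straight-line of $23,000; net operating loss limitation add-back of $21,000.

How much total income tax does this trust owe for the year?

$17,710

Tentative minimum tax:
  Adjusted income: $69,000 + $23,000 + $21,000 = $113,000
  Less exemption $82,000 → base $31,000
  $31,000 × 18% = $5,580

Standard income tax:
  $23,000 × 15% = $3,450
  $23,000 × 26% = $5,980
  $23,000 × 36% = $8,280
  → $17,710

$17,710 > $5,580, so the standard income tax governs.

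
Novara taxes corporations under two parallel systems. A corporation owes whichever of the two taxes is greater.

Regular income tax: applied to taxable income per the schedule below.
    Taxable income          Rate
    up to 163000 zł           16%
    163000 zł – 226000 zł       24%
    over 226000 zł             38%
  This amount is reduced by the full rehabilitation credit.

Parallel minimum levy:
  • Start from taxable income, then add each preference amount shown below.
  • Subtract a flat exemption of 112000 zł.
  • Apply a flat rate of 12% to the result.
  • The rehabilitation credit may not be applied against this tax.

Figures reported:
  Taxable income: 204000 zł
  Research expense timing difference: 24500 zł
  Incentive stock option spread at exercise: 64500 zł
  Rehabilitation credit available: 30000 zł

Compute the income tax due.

21720 zł

Parallel minimum levy:
  Adjusted income: 204000 zł + 24500 zł + 64500 zł = 293000 zł
  Less exemption 112000 zł → base 181000 zł
  181000 zł × 12% = 21720 zł

Regular income tax:
  163000 zł × 16% = 26080 zł
  41000 zł × 24% = 9840 zł
  → 35920 zł
  Less rehabilitation credit 30000 zł → 5920 zł

21720 zł > 5920 zł, so the parallel minimum levy is the binding amount.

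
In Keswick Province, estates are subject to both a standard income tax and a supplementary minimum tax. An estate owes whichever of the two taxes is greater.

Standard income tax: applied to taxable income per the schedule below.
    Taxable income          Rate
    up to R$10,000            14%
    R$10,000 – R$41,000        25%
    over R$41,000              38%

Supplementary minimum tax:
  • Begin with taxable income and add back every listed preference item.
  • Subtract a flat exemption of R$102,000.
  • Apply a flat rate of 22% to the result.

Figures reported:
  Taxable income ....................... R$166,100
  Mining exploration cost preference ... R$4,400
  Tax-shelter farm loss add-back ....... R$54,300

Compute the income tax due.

Standard income tax:
  R$10,000 × 14% = R$1,400
  R$31,000 × 25% = R$7,750
  R$125,100 × 38% = R$47,538
  → R$56,688

Supplementary minimum tax:
  Adjusted income: R$166,100 + R$4,400 + R$54,300 = R$224,800
  Less exemption R$102,000 → base R$122,800
  R$122,800 × 22% = R$27,016

R$56,688 > R$27,016, so the standard income tax governs.

R$56,688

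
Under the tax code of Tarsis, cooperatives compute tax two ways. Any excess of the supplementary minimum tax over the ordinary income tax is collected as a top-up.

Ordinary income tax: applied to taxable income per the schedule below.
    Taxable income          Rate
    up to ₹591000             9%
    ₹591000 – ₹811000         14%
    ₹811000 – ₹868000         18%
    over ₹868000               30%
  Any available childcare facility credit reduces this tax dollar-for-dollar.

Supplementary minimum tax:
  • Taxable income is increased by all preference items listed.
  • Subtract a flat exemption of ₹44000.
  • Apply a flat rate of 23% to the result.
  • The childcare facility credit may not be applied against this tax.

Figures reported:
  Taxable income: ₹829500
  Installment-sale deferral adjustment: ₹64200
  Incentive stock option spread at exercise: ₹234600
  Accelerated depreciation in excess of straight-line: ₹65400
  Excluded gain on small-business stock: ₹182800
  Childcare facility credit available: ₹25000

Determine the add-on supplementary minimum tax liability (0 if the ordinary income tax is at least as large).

Ordinary income tax:
  ₹591000 × 9% = ₹53190
  ₹220000 × 14% = ₹30800
  ₹18500 × 18% = ₹3330
  → ₹87320
  Less childcare facility credit ₹25000 → ₹62320

Supplementary minimum tax:
  Adjusted income: ₹829500 + ₹64200 + ₹234600 + ₹65400 + ₹182800 = ₹1376500
  Less exemption ₹44000 → base ₹1332500
  ₹1332500 × 23% = ₹306475

Excess of supplementary minimum tax over ordinary income tax: ₹306475 − ₹62320 = ₹244155.

₹244155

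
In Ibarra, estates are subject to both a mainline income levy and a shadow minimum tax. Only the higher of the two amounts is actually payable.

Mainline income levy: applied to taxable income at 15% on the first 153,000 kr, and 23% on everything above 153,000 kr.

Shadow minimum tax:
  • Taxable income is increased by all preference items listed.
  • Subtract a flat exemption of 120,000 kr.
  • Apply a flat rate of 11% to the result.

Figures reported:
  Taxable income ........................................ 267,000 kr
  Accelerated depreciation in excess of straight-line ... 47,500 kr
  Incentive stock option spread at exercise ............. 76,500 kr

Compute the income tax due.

Mainline income levy:
  153,000 kr × 15% = 22,950 kr
  114,000 kr × 23% = 26,220 kr
  → 49,170 kr

Shadow minimum tax:
  Adjusted income: 267,000 kr + 47,500 kr + 76,500 kr = 391,000 kr
  Less exemption 120,000 kr → base 271,000 kr
  271,000 kr × 11% = 29,810 kr

49,170 kr > 29,810 kr, so the mainline income levy governs.

49,170 kr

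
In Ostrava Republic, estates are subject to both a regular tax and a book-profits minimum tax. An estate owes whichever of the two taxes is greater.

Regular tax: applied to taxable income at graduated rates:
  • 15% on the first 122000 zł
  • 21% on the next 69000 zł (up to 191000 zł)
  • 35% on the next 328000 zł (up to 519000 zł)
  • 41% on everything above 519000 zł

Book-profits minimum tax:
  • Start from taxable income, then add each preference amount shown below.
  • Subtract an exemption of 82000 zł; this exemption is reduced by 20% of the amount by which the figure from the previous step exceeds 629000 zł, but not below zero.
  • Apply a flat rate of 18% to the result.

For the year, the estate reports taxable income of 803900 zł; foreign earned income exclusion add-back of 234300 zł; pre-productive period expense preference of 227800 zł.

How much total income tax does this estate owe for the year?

264399 zł

Regular tax:
  122000 zł × 15% = 18300 zł
  69000 zł × 21% = 14490 zł
  328000 zł × 35% = 114800 zł
  284900 zł × 41% = 116809 zł
  → 264399 zł

Book-profits minimum tax:
  Adjusted income: 803900 zł + 234300 zł + 227800 zł = 1266000 zł
  Exemption: 20% × (1266000 zł − 629000 zł) = 127400 zł ≥ 82000 zł, so the exemption is fully phased out
  Base: 1266000 zł − 0 zł = 1266000 zł
  1266000 zł × 18% = 227880 zł

264399 zł > 227880 zł, so the regular tax governs.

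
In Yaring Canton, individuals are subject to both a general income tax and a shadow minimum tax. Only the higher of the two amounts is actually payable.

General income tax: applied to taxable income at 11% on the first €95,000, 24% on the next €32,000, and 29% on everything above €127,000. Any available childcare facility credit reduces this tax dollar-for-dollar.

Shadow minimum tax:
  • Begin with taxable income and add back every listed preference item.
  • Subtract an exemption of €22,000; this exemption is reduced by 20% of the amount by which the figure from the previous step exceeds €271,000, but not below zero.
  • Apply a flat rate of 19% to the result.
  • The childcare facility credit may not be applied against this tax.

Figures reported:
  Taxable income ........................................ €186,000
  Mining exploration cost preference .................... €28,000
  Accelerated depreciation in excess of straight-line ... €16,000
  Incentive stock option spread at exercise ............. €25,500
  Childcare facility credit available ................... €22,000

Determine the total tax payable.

€44,365

Shadow minimum tax:
  Adjusted income: €186,000 + €28,000 + €16,000 + €25,500 = €255,500
  Exemption: €255,500 ≤ €271,000, so full €22,000 applies
  Base: €255,500 − €22,000 = €233,500
  €233,500 × 19% = €44,365

General income tax:
  €95,000 × 11% = €10,450
  €32,000 × 24% = €7,680
  €59,000 × 29% = €17,110
  → €35,240
  Less childcare facility credit €22,000 → €13,240

€44,365 > €13,240, so the shadow minimum tax is the binding amount.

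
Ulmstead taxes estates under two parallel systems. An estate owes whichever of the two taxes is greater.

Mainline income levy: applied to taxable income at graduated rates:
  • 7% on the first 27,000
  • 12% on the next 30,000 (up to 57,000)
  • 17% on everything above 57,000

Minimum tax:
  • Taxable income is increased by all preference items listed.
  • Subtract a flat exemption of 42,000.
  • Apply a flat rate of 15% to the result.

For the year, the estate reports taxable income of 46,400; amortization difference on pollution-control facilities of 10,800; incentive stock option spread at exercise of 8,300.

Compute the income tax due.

Minimum tax:
  Adjusted income: 46,400 + 10,800 + 8,300 = 65,500
  Less exemption 42,000 → base 23,500
  23,500 × 15% = 3,525

Mainline income levy:
  27,000 × 7% = 1,890
  19,400 × 12% = 2,328
  → 4,218

4,218 > 3,525, so the mainline income levy governs.

4,218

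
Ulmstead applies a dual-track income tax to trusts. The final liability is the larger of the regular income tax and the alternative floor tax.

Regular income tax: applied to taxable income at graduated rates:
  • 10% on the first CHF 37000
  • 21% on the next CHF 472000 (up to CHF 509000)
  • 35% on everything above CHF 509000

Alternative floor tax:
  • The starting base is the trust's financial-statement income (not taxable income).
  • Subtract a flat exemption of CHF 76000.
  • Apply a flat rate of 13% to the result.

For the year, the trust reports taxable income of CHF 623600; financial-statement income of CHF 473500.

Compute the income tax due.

Alternative floor tax:
  Base (financial-statement income): CHF 473500
  Less exemption CHF 76000 → base CHF 397500
  CHF 397500 × 13% = CHF 51675

Regular income tax:
  CHF 37000 × 10% = CHF 3700
  CHF 472000 × 21% = CHF 99120
  CHF 114600 × 35% = CHF 40110
  → CHF 142930

CHF 142930 > CHF 51675, so the regular income tax governs.

CHF 142930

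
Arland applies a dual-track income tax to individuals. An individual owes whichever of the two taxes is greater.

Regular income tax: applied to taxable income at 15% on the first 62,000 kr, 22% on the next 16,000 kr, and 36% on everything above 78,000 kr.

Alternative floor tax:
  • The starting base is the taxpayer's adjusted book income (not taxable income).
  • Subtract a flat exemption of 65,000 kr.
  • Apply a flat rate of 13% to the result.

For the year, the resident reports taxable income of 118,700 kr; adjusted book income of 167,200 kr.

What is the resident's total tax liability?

27,472 kr

Alternative floor tax:
  Base (adjusted book income): 167,200 kr
  Less exemption 65,000 kr → base 102,200 kr
  102,200 kr × 13% = 13,286 kr

Regular income tax:
  62,000 kr × 15% = 9,300 kr
  16,000 kr × 22% = 3,520 kr
  40,700 kr × 36% = 14,652 kr
  → 27,472 kr

27,472 kr > 13,286 kr, so the regular income tax governs.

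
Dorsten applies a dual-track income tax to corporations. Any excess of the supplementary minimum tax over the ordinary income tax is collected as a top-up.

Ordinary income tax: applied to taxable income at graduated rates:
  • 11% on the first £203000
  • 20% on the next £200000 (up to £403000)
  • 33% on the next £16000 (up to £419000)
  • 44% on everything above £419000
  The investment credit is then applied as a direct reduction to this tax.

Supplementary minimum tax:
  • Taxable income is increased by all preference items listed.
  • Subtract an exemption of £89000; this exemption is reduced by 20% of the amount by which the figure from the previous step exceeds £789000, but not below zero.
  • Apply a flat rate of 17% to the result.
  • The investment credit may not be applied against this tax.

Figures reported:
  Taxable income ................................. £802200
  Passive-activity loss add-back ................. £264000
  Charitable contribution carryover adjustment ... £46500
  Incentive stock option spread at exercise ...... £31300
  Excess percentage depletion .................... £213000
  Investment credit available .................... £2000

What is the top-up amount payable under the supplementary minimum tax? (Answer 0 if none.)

£0

Supplementary minimum tax:
  Adjusted income: £802200 + £264000 + £46500 + £31300 + £213000 = £1357000
  Exemption: 20% × (£1357000 − £789000) = £113600 ≥ £89000, so the exemption is fully phased out
  Base: £1357000 − £0 = £1357000
  £1357000 × 17% = £230690

Ordinary income tax:
  £203000 × 11% = £22330
  £200000 × 20% = £40000
  £16000 × 33% = £5280
  £383200 × 44% = £168608
  → £236218
  Less investment credit £2000 → £234218

£230690 ≤ £234218, so no add-on is due.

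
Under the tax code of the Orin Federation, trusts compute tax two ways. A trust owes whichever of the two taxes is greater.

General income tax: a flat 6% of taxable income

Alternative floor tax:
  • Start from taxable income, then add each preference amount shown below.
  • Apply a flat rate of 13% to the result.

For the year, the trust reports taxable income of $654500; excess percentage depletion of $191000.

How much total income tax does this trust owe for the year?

$109915

Alternative floor tax:
  Adjusted income: $654500 + $191000 = $845500
  $845500 × 13% = $109915

General income tax:
  $654500 × 6% = $39270

$109915 > $39270, so the alternative floor tax is the binding amount.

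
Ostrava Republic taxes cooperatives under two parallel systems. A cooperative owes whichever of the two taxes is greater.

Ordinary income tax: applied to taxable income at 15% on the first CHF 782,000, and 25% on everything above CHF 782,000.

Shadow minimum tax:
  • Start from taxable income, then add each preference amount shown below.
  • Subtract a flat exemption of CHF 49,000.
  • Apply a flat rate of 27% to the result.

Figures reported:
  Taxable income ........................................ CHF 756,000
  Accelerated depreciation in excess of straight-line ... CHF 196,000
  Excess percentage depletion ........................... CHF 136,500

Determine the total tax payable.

Ordinary income tax:
  CHF 756,000 × 15% = CHF 113,400

Shadow minimum tax:
  Adjusted income: CHF 756,000 + CHF 196,000 + CHF 136,500 = CHF 1,088,500
  Less exemption CHF 49,000 → base CHF 1,039,500
  CHF 1,039,500 × 27% = CHF 280,665

CHF 280,665 > CHF 113,400, so the shadow minimum tax is the binding amount.

CHF 280,665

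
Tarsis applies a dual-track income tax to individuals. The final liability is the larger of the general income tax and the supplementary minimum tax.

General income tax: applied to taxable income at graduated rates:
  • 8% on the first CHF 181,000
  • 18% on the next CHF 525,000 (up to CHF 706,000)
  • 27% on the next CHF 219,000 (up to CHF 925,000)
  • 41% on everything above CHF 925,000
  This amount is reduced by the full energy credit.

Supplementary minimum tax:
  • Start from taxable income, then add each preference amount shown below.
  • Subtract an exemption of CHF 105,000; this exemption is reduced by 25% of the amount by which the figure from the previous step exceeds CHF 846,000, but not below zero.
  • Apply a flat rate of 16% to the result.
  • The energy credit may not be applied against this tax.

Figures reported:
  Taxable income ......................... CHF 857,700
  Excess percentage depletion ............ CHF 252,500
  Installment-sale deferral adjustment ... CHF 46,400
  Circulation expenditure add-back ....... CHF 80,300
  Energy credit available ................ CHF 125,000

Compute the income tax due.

CHF 196,740

Supplementary minimum tax:
  Adjusted income: CHF 857,700 + CHF 252,500 + CHF 46,400 + CHF 80,300 = CHF 1,236,900
  Exemption: CHF 105,000 − 25% × (CHF 1,236,900 − CHF 846,000) = CHF 105,000 − CHF 97,725 = CHF 7,275
  Base: CHF 1,236,900 − CHF 7,275 = CHF 1,229,625
  CHF 1,229,625 × 16% = CHF 196,740

General income tax:
  CHF 181,000 × 8% = CHF 14,480
  CHF 525,000 × 18% = CHF 94,500
  CHF 151,700 × 27% = CHF 40,959
  → CHF 149,939
  Less energy credit CHF 125,000 → CHF 24,939

CHF 196,740 > CHF 24,939, so the supplementary minimum tax is the binding amount.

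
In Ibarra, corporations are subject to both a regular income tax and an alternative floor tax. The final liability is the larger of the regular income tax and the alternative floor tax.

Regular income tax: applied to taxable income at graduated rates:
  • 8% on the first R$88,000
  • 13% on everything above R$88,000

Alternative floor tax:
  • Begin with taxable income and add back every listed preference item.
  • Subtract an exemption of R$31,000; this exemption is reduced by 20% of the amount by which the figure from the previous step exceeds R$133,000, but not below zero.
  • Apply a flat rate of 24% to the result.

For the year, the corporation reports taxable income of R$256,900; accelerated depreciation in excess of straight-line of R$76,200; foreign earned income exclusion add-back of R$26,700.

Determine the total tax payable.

Regular income tax:
  R$88,000 × 8% = R$7,040
  R$168,900 × 13% = R$21,957
  → R$28,997

Alternative floor tax:
  Adjusted income: R$256,900 + R$76,200 + R$26,700 = R$359,800
  Exemption: 20% × (R$359,800 − R$133,000) = R$45,360 ≥ R$31,000, so the exemption is fully phased out
  Base: R$359,800 − R$0 = R$359,800
  R$359,800 × 24% = R$86,352

R$86,352 > R$28,997, so the alternative floor tax is the binding amount.

R$86,352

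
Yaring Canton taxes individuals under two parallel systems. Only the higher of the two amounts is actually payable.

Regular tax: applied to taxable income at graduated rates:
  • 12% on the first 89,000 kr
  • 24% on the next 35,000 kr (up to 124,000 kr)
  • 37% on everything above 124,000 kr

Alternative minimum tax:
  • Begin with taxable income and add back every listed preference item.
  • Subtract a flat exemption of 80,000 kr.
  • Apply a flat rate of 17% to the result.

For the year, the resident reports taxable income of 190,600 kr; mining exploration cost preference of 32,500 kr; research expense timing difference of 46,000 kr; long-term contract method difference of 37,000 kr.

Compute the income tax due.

43,722 kr

Regular tax:
  89,000 kr × 12% = 10,680 kr
  35,000 kr × 24% = 8,400 kr
  66,600 kr × 37% = 24,642 kr
  → 43,722 kr

Alternative minimum tax:
  Adjusted income: 190,600 kr + 32,500 kr + 46,000 kr + 37,000 kr = 306,100 kr
  Less exemption 80,000 kr → base 226,100 kr
  226,100 kr × 17% = 38,437 kr

43,722 kr > 38,437 kr, so the regular tax governs.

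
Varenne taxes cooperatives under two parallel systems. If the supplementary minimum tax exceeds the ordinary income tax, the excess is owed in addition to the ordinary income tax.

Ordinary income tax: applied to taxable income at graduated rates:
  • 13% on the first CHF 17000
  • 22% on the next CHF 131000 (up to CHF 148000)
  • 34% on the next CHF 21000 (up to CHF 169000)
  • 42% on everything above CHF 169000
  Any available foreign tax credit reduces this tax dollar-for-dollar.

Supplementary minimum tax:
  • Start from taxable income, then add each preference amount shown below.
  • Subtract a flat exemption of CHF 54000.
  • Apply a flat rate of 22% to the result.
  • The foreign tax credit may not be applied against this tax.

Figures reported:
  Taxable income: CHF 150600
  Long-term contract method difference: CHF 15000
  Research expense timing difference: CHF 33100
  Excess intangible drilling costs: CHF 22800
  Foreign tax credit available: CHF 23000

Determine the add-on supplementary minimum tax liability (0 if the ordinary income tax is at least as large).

Ordinary income tax:
  CHF 17000 × 13% = CHF 2210
  CHF 131000 × 22% = CHF 28820
  CHF 2600 × 34% = CHF 884
  → CHF 31914
  Less foreign tax credit CHF 23000 → CHF 8914

Supplementary minimum tax:
  Adjusted income: CHF 150600 + CHF 15000 + CHF 33100 + CHF 22800 = CHF 221500
  Less exemption CHF 54000 → base CHF 167500
  CHF 167500 × 22% = CHF 36850

Excess of supplementary minimum tax over ordinary income tax: CHF 36850 − CHF 8914 = CHF 27936.

CHF 27936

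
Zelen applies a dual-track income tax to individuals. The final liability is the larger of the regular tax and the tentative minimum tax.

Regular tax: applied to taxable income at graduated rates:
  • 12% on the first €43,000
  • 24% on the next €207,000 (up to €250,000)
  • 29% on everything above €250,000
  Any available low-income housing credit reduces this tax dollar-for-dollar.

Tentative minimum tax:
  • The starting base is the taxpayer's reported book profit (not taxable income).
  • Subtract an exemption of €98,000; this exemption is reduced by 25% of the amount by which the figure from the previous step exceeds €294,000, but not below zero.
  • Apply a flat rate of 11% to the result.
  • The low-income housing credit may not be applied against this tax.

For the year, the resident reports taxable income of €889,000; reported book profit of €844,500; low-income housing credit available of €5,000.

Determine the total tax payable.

Tentative minimum tax:
  Base (reported book profit): €844,500
  Exemption: 25% × (€844,500 − €294,000) = €137,625 ≥ €98,000, so the exemption is fully phased out
  Base: €844,500 − €0 = €844,500
  €844,500 × 11% = €92,895

Regular tax:
  €43,000 × 12% = €5,160
  €207,000 × 24% = €49,680
  €639,000 × 29% = €185,310
  → €240,150
  Less low-income housing credit €5,000 → €235,150

€235,150 > €92,895, so the regular tax governs.

€235,150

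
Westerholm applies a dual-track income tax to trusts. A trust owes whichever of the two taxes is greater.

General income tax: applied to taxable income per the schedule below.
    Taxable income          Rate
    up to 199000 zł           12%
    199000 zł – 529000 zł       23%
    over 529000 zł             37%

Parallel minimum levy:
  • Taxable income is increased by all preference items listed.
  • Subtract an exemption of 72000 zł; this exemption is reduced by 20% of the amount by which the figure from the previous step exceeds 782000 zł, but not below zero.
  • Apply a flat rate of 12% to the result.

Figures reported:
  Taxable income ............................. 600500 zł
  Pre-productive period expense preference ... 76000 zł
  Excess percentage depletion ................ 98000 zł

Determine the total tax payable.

General income tax:
  199000 zł × 12% = 23880 zł
  330000 zł × 23% = 75900 zł
  71500 zł × 37% = 26455 zł
  → 126235 zł

Parallel minimum levy:
  Adjusted income: 600500 zł + 76000 zł + 98000 zł = 774500 zł
  Exemption: 774500 zł ≤ 782000 zł, so full 72000 zł applies
  Base: 774500 zł − 72000 zł = 702500 zł
  702500 zł × 12% = 84300 zł

126235 zł > 84300 zł, so the general income tax governs.

126235 zł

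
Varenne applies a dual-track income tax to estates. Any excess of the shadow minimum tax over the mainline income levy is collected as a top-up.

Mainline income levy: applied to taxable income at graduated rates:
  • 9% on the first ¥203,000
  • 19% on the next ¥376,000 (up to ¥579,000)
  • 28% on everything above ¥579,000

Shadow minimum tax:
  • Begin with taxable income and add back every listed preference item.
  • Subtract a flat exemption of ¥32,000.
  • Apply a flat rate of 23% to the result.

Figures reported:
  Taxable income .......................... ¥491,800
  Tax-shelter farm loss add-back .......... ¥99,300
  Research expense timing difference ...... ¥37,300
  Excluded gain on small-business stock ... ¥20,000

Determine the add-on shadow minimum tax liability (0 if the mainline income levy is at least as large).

Shadow minimum tax:
  Adjusted income: ¥491,800 + ¥99,300 + ¥37,300 + ¥20,000 = ¥648,400
  Less exemption ¥32,000 → base ¥616,400
  ¥616,400 × 23% = ¥141,772

Mainline income levy:
  ¥203,000 × 9% = ¥18,270
  ¥288,800 × 19% = ¥54,872
  → ¥73,142

Excess of shadow minimum tax over mainline income levy: ¥141,772 − ¥73,142 = ¥68,630.

¥68,630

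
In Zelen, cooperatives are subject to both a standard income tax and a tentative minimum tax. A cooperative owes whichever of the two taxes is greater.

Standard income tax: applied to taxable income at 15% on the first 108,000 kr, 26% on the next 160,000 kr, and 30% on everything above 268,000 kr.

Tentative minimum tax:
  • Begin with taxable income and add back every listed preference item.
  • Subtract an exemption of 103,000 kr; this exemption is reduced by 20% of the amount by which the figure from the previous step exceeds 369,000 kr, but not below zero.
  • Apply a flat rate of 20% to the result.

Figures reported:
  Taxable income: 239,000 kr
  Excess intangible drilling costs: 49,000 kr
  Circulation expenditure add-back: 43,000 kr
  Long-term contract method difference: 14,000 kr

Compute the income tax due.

Tentative minimum tax:
  Adjusted income: 239,000 kr + 49,000 kr + 43,000 kr + 14,000 kr = 345,000 kr
  Exemption: 345,000 kr ≤ 369,000 kr, so full 103,000 kr applies
  Base: 345,000 kr − 103,000 kr = 242,000 kr
  242,000 kr × 20% = 48,400 kr

Standard income tax:
  108,000 kr × 15% = 16,200 kr
  131,000 kr × 26% = 34,060 kr
  → 50,260 kr

50,260 kr > 48,400 kr, so the standard income tax governs.

50,260 kr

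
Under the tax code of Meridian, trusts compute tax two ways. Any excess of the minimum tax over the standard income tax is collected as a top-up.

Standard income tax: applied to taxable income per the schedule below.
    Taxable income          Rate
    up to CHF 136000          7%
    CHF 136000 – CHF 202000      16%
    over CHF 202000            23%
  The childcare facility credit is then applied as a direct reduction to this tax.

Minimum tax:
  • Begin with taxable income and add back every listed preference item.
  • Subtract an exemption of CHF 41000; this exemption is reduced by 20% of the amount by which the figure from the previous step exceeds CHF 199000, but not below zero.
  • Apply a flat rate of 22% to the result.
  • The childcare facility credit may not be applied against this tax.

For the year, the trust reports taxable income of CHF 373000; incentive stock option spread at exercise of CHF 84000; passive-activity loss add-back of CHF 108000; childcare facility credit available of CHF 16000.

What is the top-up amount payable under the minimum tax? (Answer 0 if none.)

CHF 80890

Minimum tax:
  Adjusted income: CHF 373000 + CHF 84000 + CHF 108000 = CHF 565000
  Exemption: 20% × (CHF 565000 − CHF 199000) = CHF 73200 ≥ CHF 41000, so the exemption is fully phased out
  Base: CHF 565000 − CHF 0 = CHF 565000
  CHF 565000 × 22% = CHF 124300

Standard income tax:
  CHF 136000 × 7% = CHF 9520
  CHF 66000 × 16% = CHF 10560
  CHF 171000 × 23% = CHF 39330
  → CHF 59410
  Less childcare facility credit CHF 16000 → CHF 43410

Excess of minimum tax over standard income tax: CHF 124300 − CHF 43410 = CHF 80890.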